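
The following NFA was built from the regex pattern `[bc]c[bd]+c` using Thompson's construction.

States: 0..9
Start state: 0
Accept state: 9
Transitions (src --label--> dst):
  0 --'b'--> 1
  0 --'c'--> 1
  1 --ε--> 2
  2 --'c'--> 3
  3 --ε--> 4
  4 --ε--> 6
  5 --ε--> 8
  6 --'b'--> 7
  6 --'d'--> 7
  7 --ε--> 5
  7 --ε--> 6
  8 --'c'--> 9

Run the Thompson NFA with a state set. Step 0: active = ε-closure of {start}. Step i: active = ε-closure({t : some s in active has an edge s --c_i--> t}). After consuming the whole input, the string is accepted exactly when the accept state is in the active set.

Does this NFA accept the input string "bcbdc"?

Answer: ACCEPT

Steps:
S₀ = ε-closure({0}) = {0}
'b' @ 1: {1,2}
'c' @ 2: {3,4,6}
'b' @ 3: {5,6,7,8}
'd' @ 4: {5,6,7,8}
'c' @ 5: {9}  [accepting]
after full input: {9}  (accept=9 in)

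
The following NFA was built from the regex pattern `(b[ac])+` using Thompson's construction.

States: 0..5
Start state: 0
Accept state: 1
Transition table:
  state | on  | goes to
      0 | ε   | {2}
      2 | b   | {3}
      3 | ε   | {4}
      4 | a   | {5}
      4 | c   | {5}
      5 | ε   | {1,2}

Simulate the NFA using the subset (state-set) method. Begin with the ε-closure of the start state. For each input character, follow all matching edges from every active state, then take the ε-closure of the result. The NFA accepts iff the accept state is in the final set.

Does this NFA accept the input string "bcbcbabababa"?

Answer: ACCEPT

Steps:
initial (ε-close {0}): {0,2}
'b' @ 1: {3,4}
'c' @ 2: {1,2,5}  ✓accept
'b' @ 3: {3,4}
'c' @ 4: {1,2,5}  ✓accept
'b' @ 5: {3,4}
'a' @ 6: {1,2,5}  ✓accept
'b' @ 7: {3,4}
'a' @ 8: {1,2,5}  ✓accept
'b' @ 9: {3,4}
'a' @ 10: {1,2,5}  ✓accept
'b' @ 11: {3,4}
'a' @ 12: {1,2,5}  ✓accept
final: {1,2,5}; accept 1 in set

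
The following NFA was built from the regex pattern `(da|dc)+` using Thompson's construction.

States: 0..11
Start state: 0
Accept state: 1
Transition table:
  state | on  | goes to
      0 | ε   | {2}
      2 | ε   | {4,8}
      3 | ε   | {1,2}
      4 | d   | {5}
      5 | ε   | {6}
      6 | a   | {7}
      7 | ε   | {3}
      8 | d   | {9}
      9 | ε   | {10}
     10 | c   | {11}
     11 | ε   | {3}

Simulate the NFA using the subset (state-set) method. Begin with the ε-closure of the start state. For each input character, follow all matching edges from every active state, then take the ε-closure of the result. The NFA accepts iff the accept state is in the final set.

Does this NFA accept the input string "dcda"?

Answer: ACCEPT

Derivation:
start: ε-closure({0}) = {0,2,4,8}
'd' @ 1: {5,6,9,10}
'c' @ 2: {1,2,3,4,8,11}  ✓accept
'd' @ 3: {5,6,9,10}
'a' @ 4: {1,2,3,4,7,8}  ✓accept
end set {1,2,3,4,7,8} — state 1 in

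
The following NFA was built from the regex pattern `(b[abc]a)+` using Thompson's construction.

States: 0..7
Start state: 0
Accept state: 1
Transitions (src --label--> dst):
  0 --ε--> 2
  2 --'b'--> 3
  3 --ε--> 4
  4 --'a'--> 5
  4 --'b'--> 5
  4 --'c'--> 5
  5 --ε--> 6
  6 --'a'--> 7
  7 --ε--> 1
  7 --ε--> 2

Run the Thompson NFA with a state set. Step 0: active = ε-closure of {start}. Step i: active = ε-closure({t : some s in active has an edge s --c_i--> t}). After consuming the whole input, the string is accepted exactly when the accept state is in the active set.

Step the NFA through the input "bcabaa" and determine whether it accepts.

start: ε-closure({0}) = {0,2}
'b' @ 1: {3,4}
'c' @ 2: {5,6}
'a' @ 3: {1,2,7}  (accept∈set)
'b' @ 4: {3,4}
'a' @ 5: {5,6}
'a' @ 6: {1,2,7}  (accept∈set)
final: {1,2,7}; accept 1 in set

Answer: ACCEPT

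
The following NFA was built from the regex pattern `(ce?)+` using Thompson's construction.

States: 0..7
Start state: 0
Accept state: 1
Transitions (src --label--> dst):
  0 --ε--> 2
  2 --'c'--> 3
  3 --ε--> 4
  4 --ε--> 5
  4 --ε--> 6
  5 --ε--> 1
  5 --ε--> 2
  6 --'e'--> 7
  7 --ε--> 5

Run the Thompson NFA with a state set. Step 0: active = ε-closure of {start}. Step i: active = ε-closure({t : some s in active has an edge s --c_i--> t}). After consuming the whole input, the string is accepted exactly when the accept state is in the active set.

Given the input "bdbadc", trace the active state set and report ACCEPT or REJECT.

start: ε-closure({0}) = {0,2}
'b' @ 1: {}  — no active states
rest 'dbadc' ignored (set empty)
final: {}; accept 1 not in set

Answer: REJECT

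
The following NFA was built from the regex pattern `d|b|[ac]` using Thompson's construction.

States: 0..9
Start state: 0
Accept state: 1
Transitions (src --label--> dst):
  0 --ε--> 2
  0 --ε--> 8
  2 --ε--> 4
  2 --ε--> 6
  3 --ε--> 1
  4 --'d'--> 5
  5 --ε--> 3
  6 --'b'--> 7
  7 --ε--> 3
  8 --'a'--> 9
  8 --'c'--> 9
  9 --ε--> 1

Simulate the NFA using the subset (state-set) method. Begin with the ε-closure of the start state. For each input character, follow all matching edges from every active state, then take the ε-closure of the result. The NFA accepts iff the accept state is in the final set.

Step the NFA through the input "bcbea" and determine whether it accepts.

Answer: REJECT

Trace:
start: ε-closure({0}) = {0,2,4,6,8}
'b' @ 1: {1,3,7}  [accepting]
'c' @ 2: {}  — state set empty
rest 'bea' ignored (set empty)
end set {} — state 1 not in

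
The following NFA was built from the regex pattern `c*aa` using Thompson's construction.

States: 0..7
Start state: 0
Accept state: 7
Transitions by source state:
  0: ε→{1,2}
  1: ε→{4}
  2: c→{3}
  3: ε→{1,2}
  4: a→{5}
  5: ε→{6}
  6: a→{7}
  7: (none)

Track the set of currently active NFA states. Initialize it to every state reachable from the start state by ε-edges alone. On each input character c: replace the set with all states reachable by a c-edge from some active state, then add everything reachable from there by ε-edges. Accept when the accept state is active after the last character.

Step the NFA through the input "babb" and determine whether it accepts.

Answer: REJECT

Trace:
start: ε-closure({0}) = {0,1,2,4}
'b' @ 1: {}  — dead — no transitions
rest 'abb' ignored (set empty)
final: {}; accept 7 not in set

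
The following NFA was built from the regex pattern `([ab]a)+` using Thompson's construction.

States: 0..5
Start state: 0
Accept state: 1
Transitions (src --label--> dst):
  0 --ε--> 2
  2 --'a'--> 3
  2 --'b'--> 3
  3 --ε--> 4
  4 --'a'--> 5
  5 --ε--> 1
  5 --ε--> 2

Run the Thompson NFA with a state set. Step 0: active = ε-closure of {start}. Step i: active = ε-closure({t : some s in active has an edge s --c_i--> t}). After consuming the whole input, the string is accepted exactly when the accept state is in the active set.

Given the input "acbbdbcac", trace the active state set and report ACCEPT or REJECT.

Answer: REJECT

Trace:
start: ε-closure({0}) = {0,2}
'a' @ 1: {3,4}
'c' @ 2: {}  — no active states
rest 'bbdbcac' ignored (set empty)
after full input: {}  (accept=1 not in)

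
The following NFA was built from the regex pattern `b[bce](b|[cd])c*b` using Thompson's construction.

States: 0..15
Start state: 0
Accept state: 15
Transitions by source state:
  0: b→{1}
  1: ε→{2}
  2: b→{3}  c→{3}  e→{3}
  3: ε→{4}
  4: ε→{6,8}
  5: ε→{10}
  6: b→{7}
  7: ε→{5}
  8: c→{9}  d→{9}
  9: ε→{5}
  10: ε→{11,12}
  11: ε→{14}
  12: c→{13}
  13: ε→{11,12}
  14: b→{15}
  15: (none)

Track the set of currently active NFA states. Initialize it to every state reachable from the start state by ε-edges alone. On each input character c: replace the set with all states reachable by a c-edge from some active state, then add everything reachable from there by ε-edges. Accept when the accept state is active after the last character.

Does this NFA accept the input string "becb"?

Answer: ACCEPT

Trace:
initial (ε-close {0}): {0}
'b' @ 1: {1,2}
'e' @ 2: {3,4,6,8}
'c' @ 3: {5,9,10,11,12,14}
'b' @ 4: {15}  (accept∈set)
end set {15} — state 15 in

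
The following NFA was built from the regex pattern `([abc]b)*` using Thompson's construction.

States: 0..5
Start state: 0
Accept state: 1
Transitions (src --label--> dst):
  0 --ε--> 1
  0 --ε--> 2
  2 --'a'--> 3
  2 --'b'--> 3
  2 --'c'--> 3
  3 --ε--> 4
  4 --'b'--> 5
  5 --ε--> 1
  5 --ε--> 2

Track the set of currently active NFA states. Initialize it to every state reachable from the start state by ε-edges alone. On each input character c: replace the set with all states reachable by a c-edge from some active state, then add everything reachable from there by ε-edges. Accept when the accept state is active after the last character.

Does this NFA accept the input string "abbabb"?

start: ε-closure({0}) = {0,1,2}
'a' @ 1: {3,4}
'b' @ 2: {1,2,5}  [accepting]
'b' @ 3: {3,4}
'a' @ 4: {}  — dead — no transitions
rest 'bb' ignored (set empty)
final: {}; accept 1 not in set

Answer: REJECT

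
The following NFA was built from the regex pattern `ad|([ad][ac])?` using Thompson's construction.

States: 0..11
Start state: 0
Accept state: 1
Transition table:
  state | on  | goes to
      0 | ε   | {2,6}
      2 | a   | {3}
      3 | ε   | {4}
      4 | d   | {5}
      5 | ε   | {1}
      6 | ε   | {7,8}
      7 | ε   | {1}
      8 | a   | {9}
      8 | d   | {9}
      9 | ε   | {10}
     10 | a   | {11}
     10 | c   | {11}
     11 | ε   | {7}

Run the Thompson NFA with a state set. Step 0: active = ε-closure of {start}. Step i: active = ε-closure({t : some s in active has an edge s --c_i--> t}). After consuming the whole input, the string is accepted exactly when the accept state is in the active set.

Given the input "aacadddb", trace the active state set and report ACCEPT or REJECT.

Answer: REJECT

Derivation:
S₀ = ε-closure({0}) = {0,1,2,6,7,8}
'a' @ 1: {3,4,9,10}
'a' @ 2: {1,7,11}  [accepting]
'c' @ 3: {}  — dead — no transitions
rest 'adddb' ignored (set empty)
after full input: {}  (accept=1 not in)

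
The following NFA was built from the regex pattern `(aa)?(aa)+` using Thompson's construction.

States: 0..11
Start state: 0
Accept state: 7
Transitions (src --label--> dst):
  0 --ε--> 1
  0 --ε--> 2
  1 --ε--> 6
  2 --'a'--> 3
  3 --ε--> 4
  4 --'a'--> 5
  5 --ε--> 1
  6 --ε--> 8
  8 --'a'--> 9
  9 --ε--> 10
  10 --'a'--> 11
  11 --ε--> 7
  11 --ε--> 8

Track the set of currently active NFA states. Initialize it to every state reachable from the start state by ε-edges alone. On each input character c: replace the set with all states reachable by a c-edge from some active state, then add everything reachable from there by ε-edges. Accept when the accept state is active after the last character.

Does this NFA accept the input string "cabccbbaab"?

S₀ = ε-closure({0}) = {0,1,2,6,8}
'c' @ 1: {}  — dead — no transitions
rest 'abccbbaab' ignored (set empty)
end set {} — state 7 not in

Answer: REJECT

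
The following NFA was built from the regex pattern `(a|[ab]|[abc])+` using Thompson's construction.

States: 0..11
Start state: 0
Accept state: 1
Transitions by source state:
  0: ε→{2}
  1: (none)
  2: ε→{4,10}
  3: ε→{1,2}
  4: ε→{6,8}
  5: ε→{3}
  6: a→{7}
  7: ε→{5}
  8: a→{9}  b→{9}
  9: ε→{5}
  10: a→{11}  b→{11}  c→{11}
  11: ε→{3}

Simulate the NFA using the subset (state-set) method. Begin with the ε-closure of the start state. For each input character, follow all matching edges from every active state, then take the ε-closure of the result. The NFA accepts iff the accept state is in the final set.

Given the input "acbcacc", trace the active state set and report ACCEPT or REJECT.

start: ε-closure({0}) = {0,2,4,6,8,10}
'a' @ 1: {1,2,3,4,5,6,7,8,9,10,11}  (accept∈set)
'c' @ 2: {1,2,3,4,6,8,10,11}  (accept∈set)
'b' @ 3: {1,2,3,4,5,6,8,9,10,11}  (accept∈set)
'c' @ 4: {1,2,3,4,6,8,10,11}  (accept∈set)
'a' @ 5: {1,2,3,4,5,6,7,8,9,10,11}  (accept∈set)
'c' @ 6: {1,2,3,4,6,8,10,11}  (accept∈set)
'c' @ 7: {1,2,3,4,6,8,10,11}  (accept∈set)
end set {1,2,3,4,6,8,10,11} — state 1 in

Answer: ACCEPT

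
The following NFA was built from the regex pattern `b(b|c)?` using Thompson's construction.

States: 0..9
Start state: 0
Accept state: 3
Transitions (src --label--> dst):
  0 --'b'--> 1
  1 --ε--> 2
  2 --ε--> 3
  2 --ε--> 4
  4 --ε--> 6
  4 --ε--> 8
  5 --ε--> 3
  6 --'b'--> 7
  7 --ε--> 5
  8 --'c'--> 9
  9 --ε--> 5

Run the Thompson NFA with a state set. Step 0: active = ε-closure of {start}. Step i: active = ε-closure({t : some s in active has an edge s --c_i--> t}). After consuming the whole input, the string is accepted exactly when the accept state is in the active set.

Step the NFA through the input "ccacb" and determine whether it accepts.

Answer: REJECT

Steps:
initial (ε-close {0}): {0}
'c' @ 1: {}  — no active states
rest 'cacb' ignored (set empty)
after full input: {}  (accept=3 not in)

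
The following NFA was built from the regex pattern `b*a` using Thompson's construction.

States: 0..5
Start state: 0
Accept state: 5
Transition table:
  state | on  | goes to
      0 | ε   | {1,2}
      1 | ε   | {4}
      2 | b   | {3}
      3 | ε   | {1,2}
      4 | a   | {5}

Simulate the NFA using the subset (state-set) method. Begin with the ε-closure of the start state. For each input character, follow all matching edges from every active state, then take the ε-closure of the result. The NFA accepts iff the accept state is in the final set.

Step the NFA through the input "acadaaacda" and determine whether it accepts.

Answer: REJECT

Derivation:
initial (ε-close {0}): {0,1,2,4}
'a' @ 1: {5}  [accepting]
'c' @ 2: {}  — state set empty
rest 'adaaacda' ignored (set empty)
final: {}; accept 5 not in set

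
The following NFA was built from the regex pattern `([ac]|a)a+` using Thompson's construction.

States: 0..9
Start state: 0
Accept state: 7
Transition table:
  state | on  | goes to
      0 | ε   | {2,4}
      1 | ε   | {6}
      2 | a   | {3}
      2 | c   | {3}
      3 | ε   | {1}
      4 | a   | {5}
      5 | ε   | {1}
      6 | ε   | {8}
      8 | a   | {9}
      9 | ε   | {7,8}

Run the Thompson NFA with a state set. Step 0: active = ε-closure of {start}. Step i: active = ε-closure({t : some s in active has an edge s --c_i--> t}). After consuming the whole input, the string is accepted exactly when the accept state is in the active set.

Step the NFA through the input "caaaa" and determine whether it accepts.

Answer: ACCEPT

Derivation:
start: ε-closure({0}) = {0,2,4}
'c' @ 1: {1,3,6,8}
'a' @ 2: {7,8,9}  ✓accept
'a' @ 3: {7,8,9}  ✓accept
'a' @ 4: {7,8,9}  ✓accept
'a' @ 5: {7,8,9}  ✓accept
after full input: {7,8,9}  (accept=7 in)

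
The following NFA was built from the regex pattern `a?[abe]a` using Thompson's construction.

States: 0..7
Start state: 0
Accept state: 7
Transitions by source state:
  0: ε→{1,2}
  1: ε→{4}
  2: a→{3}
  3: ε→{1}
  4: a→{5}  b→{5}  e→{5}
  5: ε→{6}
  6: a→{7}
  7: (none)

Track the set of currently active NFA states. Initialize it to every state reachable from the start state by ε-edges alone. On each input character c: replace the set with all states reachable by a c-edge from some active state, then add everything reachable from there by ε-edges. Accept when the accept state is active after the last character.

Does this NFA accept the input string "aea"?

Answer: ACCEPT

Steps:
start: ε-closure({0}) = {0,1,2,4}
'a' @ 1: {1,3,4,5,6}
'e' @ 2: {5,6}
'a' @ 3: {7}  ✓accept
final: {7}; accept 7 in set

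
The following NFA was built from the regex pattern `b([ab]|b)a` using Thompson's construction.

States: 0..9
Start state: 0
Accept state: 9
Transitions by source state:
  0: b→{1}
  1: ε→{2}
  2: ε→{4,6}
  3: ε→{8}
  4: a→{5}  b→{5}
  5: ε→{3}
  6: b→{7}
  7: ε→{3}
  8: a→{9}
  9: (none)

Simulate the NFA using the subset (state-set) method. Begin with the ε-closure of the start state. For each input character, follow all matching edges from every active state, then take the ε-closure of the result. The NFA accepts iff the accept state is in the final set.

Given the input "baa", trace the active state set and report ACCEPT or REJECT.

Answer: ACCEPT

Steps:
S₀ = ε-closure({0}) = {0}
'b' @ 1: {1,2,4,6}
'a' @ 2: {3,5,8}
'a' @ 3: {9}  ✓accept
after full input: {9}  (accept=9 in)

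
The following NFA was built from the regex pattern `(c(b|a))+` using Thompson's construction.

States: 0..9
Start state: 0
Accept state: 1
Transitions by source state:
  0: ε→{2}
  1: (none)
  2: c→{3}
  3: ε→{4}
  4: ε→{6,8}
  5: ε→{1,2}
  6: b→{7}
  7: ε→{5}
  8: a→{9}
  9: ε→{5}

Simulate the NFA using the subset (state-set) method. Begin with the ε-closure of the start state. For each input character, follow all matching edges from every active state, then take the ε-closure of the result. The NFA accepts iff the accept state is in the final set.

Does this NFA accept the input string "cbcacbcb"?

Answer: ACCEPT

Steps:
initial (ε-close {0}): {0,2}
'c' @ 1: {3,4,6,8}
'b' @ 2: {1,2,5,7}  ✓accept
'c' @ 3: {3,4,6,8}
'a' @ 4: {1,2,5,9}  ✓accept
'c' @ 5: {3,4,6,8}
'b' @ 6: {1,2,5,7}  ✓accept
'c' @ 7: {3,4,6,8}
'b' @ 8: {1,2,5,7}  ✓accept
after full input: {1,2,5,7}  (accept=1 in)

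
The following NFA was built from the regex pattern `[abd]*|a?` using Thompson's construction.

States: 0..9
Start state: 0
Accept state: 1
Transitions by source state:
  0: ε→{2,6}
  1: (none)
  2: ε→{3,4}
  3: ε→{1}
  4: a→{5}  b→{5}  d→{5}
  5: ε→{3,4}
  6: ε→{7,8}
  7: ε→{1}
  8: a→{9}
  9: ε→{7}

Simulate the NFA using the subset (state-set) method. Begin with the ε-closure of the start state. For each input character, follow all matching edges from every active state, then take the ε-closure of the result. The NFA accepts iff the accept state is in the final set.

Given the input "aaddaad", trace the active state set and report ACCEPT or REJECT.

Answer: ACCEPT

Derivation:
S₀ = ε-closure({0}) = {0,1,2,3,4,6,7,8}
'a' @ 1: {1,3,4,5,7,9}  ✓accept
'a' @ 2: {1,3,4,5}  ✓accept
'd' @ 3: {1,3,4,5}  ✓accept
'd' @ 4: {1,3,4,5}  ✓accept
'a' @ 5: {1,3,4,5}  ✓accept
'a' @ 6: {1,3,4,5}  ✓accept
'd' @ 7: {1,3,4,5}  ✓accept
end set {1,3,4,5} — state 1 in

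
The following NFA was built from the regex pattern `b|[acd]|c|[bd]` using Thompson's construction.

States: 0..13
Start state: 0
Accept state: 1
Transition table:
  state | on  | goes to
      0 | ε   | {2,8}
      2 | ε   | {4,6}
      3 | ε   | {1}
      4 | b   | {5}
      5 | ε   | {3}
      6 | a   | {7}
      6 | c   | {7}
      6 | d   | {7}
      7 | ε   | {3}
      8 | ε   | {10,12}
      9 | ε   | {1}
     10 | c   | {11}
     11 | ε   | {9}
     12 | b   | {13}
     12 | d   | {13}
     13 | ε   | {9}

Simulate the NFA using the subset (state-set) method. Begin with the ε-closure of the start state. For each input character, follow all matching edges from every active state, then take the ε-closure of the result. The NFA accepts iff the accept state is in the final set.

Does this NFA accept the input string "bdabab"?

start: ε-closure({0}) = {0,2,4,6,8,10,12}
'b' @ 1: {1,3,5,9,13}  ✓accept
'd' @ 2: {}  — state set empty
rest 'abab' ignored (set empty)
after full input: {}  (accept=1 not in)

Answer: REJECT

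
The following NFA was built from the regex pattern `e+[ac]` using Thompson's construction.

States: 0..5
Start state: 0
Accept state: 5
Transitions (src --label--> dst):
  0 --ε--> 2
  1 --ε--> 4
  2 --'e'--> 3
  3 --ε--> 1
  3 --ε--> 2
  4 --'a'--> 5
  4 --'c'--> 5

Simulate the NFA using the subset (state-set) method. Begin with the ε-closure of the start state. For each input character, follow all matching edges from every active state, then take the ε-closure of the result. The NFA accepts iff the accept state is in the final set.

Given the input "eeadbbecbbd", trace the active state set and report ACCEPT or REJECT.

Answer: REJECT

Trace:
start: ε-closure({0}) = {0,2}
'e' @ 1: {1,2,3,4}
'e' @ 2: {1,2,3,4}
'a' @ 3: {5}  ✓accept
'd' @ 4: {}  — no active states
rest 'bbecbbd' ignored (set empty)
after full input: {}  (accept=5 not in)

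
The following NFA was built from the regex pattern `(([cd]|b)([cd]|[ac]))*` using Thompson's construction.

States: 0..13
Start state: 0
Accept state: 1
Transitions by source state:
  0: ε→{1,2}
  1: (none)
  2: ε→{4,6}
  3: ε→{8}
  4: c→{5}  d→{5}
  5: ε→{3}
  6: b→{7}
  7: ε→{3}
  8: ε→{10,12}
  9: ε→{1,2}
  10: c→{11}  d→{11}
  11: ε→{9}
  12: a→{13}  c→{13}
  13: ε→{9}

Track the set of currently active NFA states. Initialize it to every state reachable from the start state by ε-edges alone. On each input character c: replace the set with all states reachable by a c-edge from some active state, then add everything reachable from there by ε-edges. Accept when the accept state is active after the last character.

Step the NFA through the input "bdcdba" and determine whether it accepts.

S₀ = ε-closure({0}) = {0,1,2,4,6}
'b' @ 1: {3,7,8,10,12}
'd' @ 2: {1,2,4,6,9,11}  [accepting]
'c' @ 3: {3,5,8,10,12}
'd' @ 4: {1,2,4,6,9,11}  [accepting]
'b' @ 5: {3,7,8,10,12}
'a' @ 6: {1,2,4,6,9,13}  [accepting]
after full input: {1,2,4,6,9,13}  (accept=1 in)

Answer: ACCEPT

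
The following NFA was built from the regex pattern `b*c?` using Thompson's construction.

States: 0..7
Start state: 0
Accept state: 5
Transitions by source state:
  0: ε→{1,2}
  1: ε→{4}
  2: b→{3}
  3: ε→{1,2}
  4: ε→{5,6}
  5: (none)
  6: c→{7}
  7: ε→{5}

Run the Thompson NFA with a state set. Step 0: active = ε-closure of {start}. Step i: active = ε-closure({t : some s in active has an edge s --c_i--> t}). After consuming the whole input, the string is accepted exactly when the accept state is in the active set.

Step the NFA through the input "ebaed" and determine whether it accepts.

Answer: REJECT

Steps:
S₀ = ε-closure({0}) = {0,1,2,4,5,6}
'e' @ 1: {}  — no active states
rest 'baed' ignored (set empty)
after full input: {}  (accept=5 not in)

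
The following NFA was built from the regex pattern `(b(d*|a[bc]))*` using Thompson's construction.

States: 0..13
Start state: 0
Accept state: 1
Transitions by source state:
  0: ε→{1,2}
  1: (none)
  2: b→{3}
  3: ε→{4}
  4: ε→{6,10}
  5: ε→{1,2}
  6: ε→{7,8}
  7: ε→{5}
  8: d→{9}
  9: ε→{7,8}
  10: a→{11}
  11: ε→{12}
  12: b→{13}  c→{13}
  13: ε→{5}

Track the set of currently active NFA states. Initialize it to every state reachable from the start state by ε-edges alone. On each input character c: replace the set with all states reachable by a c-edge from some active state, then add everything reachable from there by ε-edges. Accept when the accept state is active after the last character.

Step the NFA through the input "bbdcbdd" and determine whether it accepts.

Answer: REJECT

Derivation:
initial (ε-close {0}): {0,1,2}
'b' @ 1: {1,2,3,4,5,6,7,8,10}  [accepting]
'b' @ 2: {1,2,3,4,5,6,7,8,10}  [accepting]
'd' @ 3: {1,2,5,7,8,9}  [accepting]
'c' @ 4: {}  — no active states
rest 'bdd' ignored (set empty)
end set {} — state 1 not in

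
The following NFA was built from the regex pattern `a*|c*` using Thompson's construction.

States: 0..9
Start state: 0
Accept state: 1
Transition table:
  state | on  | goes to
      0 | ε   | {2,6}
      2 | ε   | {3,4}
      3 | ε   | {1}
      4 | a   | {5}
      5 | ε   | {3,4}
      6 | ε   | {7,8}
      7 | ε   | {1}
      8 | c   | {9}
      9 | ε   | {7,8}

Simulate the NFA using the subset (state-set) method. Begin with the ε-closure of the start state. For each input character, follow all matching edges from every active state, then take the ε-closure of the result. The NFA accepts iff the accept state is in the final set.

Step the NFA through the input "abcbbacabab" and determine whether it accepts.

Answer: REJECT

Steps:
start: ε-closure({0}) = {0,1,2,3,4,6,7,8}
'a' @ 1: {1,3,4,5}  (accept∈set)
'b' @ 2: {}  — no active states
rest 'cbbacabab' ignored (set empty)
final: {}; accept 1 not in set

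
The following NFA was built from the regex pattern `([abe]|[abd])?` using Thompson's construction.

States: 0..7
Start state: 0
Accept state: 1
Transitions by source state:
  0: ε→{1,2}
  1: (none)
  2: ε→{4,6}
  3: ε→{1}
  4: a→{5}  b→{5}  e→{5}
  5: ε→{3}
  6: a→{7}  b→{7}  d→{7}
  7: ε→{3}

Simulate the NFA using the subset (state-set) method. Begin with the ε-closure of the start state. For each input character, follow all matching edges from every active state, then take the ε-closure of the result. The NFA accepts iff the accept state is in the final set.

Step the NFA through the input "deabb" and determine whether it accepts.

Answer: REJECT

Steps:
S₀ = ε-closure({0}) = {0,1,2,4,6}
'd' @ 1: {1,3,7}  (accept∈set)
'e' @ 2: {}  — no active states
rest 'abb' ignored (set empty)
final: {}; accept 1 not in set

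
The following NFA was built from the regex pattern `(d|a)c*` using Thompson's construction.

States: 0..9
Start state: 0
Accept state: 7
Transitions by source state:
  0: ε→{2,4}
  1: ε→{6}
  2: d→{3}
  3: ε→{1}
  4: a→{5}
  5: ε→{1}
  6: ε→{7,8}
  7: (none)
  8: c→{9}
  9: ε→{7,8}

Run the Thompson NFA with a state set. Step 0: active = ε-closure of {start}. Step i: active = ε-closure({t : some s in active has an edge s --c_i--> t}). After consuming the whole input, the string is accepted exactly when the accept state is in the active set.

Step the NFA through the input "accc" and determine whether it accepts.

Answer: ACCEPT

Steps:
S₀ = ε-closure({0}) = {0,2,4}
'a' @ 1: {1,5,6,7,8}  ✓accept
'c' @ 2: {7,8,9}  ✓accept
'c' @ 3: {7,8,9}  ✓accept
'c' @ 4: {7,8,9}  ✓accept
after full input: {7,8,9}  (accept=7 in)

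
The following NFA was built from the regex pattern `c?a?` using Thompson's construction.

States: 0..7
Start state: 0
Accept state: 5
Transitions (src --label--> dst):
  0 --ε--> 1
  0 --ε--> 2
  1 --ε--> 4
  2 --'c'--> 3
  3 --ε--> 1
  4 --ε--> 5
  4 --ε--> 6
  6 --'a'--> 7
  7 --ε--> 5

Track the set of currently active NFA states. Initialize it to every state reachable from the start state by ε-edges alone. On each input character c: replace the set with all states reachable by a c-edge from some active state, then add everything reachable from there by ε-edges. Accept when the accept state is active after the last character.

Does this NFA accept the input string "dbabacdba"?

S₀ = ε-closure({0}) = {0,1,2,4,5,6}
'd' @ 1: {}  — dead — no transitions
rest 'babacdba' ignored (set empty)
after full input: {}  (accept=5 not in)

Answer: REJECT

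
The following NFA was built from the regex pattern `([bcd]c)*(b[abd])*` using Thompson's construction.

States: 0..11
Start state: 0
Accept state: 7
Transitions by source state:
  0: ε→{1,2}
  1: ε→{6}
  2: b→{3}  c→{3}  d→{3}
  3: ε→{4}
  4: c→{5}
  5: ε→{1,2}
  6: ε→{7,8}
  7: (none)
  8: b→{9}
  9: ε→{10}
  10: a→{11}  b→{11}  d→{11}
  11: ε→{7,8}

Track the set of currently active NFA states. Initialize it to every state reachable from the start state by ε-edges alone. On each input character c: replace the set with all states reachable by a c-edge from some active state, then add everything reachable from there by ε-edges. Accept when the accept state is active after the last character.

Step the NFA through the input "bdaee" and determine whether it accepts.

start: ε-closure({0}) = {0,1,2,6,7,8}
'b' @ 1: {3,4,9,10}
'd' @ 2: {7,8,11}  ✓accept
'a' @ 3: {}  — dead — no transitions
rest 'ee' ignored (set empty)
final: {}; accept 7 not in set

Answer: REJECT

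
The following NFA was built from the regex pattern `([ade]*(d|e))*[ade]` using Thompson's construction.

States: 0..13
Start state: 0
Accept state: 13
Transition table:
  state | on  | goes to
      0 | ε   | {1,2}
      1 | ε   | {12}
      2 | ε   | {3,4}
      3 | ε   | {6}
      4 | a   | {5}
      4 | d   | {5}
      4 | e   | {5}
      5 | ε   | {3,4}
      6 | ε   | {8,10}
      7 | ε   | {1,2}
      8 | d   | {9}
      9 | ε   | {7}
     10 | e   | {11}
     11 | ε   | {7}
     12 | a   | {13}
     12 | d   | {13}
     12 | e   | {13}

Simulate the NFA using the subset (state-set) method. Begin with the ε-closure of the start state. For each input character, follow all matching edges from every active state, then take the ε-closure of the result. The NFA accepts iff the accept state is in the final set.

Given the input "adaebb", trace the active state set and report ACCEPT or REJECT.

start: ε-closure({0}) = {0,1,2,3,4,6,8,10,12}
'a' @ 1: {3,4,5,6,8,10,13}  [accepting]
'd' @ 2: {1,2,3,4,5,6,7,8,9,10,12}
'a' @ 3: {3,4,5,6,8,10,13}  [accepting]
'e' @ 4: {1,2,3,4,5,6,7,8,10,11,12}
'b' @ 5: {}  — dead — no transitions
rest 'b' ignored (set empty)
end set {} — state 13 not in

Answer: REJECT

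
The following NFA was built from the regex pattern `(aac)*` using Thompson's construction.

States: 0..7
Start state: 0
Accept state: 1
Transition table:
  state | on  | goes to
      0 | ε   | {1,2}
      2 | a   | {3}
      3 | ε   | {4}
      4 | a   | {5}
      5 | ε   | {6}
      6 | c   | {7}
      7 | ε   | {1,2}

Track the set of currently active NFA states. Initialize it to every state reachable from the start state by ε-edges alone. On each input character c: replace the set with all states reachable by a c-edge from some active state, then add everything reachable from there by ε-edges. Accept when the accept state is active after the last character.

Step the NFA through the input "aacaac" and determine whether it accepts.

Answer: ACCEPT

Derivation:
start: ε-closure({0}) = {0,1,2}
'a' @ 1: {3,4}
'a' @ 2: {5,6}
'c' @ 3: {1,2,7}  (accept∈set)
'a' @ 4: {3,4}
'a' @ 5: {5,6}
'c' @ 6: {1,2,7}  (accept∈set)
end set {1,2,7} — state 1 in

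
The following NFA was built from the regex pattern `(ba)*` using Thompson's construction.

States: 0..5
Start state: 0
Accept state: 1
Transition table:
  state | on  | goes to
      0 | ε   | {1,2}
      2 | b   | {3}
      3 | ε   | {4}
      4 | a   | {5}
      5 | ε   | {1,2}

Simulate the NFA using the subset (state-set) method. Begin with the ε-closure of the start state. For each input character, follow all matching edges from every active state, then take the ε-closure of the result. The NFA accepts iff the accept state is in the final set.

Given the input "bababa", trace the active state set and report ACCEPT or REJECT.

S₀ = ε-closure({0}) = {0,1,2}
'b' @ 1: {3,4}
'a' @ 2: {1,2,5}  [accepting]
'b' @ 3: {3,4}
'a' @ 4: {1,2,5}  [accepting]
'b' @ 5: {3,4}
'a' @ 6: {1,2,5}  [accepting]
after full input: {1,2,5}  (accept=1 in)

Answer: ACCEPT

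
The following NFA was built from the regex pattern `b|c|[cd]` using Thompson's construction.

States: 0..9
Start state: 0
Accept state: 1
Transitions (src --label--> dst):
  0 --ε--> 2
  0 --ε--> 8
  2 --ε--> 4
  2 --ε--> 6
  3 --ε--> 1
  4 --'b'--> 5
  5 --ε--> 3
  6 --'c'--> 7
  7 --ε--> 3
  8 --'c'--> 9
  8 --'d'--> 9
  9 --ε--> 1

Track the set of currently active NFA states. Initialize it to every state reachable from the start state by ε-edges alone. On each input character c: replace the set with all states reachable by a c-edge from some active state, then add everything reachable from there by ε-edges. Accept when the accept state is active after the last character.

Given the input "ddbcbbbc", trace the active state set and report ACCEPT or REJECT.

S₀ = ε-closure({0}) = {0,2,4,6,8}
'd' @ 1: {1,9}  ✓accept
'd' @ 2: {}  — dead — no transitions
rest 'bcbbbc' ignored (set empty)
after full input: {}  (accept=1 not in)

Answer: REJECT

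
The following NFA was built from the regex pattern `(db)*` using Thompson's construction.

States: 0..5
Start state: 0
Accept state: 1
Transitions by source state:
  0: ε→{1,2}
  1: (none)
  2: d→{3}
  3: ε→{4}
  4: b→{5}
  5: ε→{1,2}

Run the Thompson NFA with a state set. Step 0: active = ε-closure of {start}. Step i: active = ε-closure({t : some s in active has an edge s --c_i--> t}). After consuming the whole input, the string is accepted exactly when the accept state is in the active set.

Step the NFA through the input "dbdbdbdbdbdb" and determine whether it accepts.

S₀ = ε-closure({0}) = {0,1,2}
'd' @ 1: {3,4}
'b' @ 2: {1,2,5}  [accepting]
'd' @ 3: {3,4}
'b' @ 4: {1,2,5}  [accepting]
'd' @ 5: {3,4}
'b' @ 6: {1,2,5}  [accepting]
'd' @ 7: {3,4}
'b' @ 8: {1,2,5}  [accepting]
'd' @ 9: {3,4}
'b' @ 10: {1,2,5}  [accepting]
'd' @ 11: {3,4}
'b' @ 12: {1,2,5}  [accepting]
final: {1,2,5}; accept 1 in set

Answer: ACCEPT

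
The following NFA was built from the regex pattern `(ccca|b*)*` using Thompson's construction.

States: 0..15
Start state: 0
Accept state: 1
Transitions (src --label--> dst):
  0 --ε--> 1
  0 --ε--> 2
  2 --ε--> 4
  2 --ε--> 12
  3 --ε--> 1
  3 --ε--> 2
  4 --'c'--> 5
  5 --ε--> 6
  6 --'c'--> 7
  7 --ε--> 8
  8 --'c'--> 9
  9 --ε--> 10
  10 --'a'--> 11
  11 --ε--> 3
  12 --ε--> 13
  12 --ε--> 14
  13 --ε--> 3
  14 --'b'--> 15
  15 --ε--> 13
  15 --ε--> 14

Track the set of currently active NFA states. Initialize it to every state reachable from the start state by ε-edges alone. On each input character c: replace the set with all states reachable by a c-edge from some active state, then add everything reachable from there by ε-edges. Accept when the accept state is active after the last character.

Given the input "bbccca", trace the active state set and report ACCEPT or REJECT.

S₀ = ε-closure({0}) = {0,1,2,3,4,12,13,14}
'b' @ 1: {1,2,3,4,12,13,14,15}  [accepting]
'b' @ 2: {1,2,3,4,12,13,14,15}  [accepting]
'c' @ 3: {5,6}
'c' @ 4: {7,8}
'c' @ 5: {9,10}
'a' @ 6: {1,2,3,4,11,12,13,14}  [accepting]
after full input: {1,2,3,4,11,12,13,14}  (accept=1 in)

Answer: ACCEPT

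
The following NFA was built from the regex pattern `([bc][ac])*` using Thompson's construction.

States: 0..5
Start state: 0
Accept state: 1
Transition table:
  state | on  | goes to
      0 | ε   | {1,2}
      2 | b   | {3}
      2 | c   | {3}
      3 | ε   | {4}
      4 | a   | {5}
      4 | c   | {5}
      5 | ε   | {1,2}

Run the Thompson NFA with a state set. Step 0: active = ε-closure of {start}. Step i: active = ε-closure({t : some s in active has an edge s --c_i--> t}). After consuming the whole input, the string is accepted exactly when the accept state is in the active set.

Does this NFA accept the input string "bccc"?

initial (ε-close {0}): {0,1,2}
'b' @ 1: {3,4}
'c' @ 2: {1,2,5}  (accept∈set)
'c' @ 3: {3,4}
'c' @ 4: {1,2,5}  (accept∈set)
final: {1,2,5}; accept 1 in set

Answer: ACCEPT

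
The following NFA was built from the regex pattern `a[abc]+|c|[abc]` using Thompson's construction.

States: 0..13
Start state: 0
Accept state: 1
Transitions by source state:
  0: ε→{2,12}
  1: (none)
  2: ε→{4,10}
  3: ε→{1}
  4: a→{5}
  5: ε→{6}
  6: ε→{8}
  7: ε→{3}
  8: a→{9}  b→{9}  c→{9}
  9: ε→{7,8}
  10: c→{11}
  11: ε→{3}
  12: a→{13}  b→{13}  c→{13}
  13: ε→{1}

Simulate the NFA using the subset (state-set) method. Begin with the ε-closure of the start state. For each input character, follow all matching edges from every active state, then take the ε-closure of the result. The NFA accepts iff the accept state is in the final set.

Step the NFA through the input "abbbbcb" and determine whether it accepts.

Answer: ACCEPT

Steps:
start: ε-closure({0}) = {0,2,4,10,12}
'a' @ 1: {1,5,6,8,13}  ✓accept
'b' @ 2: {1,3,7,8,9}  ✓accept
'b' @ 3: {1,3,7,8,9}  ✓accept
'b' @ 4: {1,3,7,8,9}  ✓accept
'b' @ 5: {1,3,7,8,9}  ✓accept
'c' @ 6: {1,3,7,8,9}  ✓accept
'b' @ 7: {1,3,7,8,9}  ✓accept
end set {1,3,7,8,9} — state 1 in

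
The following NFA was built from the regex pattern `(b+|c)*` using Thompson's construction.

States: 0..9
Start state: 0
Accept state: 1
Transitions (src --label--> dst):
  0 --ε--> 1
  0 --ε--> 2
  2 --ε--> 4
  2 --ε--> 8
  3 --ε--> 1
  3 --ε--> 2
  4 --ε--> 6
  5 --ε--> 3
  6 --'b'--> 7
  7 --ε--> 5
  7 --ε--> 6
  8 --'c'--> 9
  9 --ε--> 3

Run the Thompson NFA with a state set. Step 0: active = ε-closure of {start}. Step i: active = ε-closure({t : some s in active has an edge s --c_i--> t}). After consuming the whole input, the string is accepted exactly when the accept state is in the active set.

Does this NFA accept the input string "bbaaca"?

Answer: REJECT

Steps:
S₀ = ε-closure({0}) = {0,1,2,4,6,8}
'b' @ 1: {1,2,3,4,5,6,7,8}  ✓accept
'b' @ 2: {1,2,3,4,5,6,7,8}  ✓accept
'a' @ 3: {}  — state set empty
rest 'aca' ignored (set empty)
after full input: {}  (accept=1 not in)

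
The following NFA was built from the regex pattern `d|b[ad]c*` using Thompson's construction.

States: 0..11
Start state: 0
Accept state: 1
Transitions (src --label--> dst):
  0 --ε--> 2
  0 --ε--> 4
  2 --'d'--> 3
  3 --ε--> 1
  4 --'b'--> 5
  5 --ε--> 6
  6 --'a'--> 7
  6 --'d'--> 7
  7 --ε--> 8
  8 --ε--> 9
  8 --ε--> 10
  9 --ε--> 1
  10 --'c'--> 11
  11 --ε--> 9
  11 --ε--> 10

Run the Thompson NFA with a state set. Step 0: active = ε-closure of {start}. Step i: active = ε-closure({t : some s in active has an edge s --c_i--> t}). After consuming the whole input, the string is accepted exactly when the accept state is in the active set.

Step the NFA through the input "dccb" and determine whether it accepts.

start: ε-closure({0}) = {0,2,4}
'd' @ 1: {1,3}  (accept∈set)
'c' @ 2: {}  — no active states
rest 'cb' ignored (set empty)
end set {} — state 1 not in

Answer: REJECT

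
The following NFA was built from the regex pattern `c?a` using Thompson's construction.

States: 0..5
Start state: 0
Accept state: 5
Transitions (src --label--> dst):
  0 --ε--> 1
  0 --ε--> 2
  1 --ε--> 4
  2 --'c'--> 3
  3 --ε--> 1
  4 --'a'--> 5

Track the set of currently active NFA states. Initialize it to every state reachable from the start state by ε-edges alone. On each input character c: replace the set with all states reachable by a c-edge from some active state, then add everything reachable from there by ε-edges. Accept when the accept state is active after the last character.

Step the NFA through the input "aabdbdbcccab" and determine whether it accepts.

Answer: REJECT

Derivation:
start: ε-closure({0}) = {0,1,2,4}
'a' @ 1: {5}  (accept∈set)
'a' @ 2: {}  — dead — no transitions
rest 'bdbdbcccab' ignored (set empty)
after full input: {}  (accept=5 not in)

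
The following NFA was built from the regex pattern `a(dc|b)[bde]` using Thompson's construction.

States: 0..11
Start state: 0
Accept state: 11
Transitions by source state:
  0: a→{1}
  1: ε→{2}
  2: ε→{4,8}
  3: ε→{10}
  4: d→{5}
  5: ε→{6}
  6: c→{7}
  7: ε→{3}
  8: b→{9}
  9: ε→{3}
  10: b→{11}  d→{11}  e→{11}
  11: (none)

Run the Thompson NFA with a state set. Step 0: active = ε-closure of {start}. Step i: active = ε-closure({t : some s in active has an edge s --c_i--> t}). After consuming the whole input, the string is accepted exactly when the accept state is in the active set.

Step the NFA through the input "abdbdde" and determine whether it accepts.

initial (ε-close {0}): {0}
'a' @ 1: {1,2,4,8}
'b' @ 2: {3,9,10}
'd' @ 3: {11}  (accept∈set)
'b' @ 4: {}  — state set empty
rest 'dde' ignored (set empty)
end set {} — state 11 not in

Answer: REJECT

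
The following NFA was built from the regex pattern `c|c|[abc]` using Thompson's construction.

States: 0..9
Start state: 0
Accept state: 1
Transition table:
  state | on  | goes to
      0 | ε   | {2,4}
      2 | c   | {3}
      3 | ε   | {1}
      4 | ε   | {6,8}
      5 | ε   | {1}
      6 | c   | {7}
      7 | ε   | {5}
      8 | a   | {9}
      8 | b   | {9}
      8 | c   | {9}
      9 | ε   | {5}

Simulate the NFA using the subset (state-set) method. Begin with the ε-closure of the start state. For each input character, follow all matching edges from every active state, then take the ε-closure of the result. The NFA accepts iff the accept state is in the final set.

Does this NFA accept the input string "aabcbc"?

initial (ε-close {0}): {0,2,4,6,8}
'a' @ 1: {1,5,9}  ✓accept
'a' @ 2: {}  — dead — no transitions
rest 'bcbc' ignored (set empty)
final: {}; accept 1 not in set

Answer: REJECT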